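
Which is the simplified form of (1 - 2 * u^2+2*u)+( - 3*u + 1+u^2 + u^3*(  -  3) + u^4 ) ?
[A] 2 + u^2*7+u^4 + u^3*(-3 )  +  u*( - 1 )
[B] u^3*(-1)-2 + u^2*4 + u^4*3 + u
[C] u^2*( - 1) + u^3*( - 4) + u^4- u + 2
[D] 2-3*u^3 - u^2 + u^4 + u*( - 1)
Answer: D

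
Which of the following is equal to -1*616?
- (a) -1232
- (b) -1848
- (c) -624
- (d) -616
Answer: d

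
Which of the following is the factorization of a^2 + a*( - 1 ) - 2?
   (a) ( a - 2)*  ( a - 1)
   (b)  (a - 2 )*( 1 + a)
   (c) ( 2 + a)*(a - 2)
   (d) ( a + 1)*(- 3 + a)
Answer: b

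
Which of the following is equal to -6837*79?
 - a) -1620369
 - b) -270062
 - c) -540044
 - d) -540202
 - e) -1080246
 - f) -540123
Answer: f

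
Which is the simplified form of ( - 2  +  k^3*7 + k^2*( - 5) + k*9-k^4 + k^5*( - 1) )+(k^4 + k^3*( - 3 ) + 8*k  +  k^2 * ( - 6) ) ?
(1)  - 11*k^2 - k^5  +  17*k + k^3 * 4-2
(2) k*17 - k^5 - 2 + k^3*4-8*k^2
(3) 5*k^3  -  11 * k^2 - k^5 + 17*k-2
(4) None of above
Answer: 1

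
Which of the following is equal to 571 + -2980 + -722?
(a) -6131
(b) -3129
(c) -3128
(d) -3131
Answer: d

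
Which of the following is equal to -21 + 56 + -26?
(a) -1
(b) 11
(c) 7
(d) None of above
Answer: d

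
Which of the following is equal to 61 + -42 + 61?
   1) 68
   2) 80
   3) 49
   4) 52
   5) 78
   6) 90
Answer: 2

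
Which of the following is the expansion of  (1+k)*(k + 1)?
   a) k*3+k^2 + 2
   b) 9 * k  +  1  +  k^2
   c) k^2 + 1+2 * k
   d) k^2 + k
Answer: c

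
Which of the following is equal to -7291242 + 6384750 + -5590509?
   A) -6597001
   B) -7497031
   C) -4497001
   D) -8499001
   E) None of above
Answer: E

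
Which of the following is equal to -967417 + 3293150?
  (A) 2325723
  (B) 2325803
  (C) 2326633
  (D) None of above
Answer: D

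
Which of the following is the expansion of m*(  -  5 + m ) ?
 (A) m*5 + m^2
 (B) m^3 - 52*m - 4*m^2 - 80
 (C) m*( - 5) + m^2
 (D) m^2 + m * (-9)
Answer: C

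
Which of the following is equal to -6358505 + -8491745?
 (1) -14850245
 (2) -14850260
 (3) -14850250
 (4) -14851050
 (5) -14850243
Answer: 3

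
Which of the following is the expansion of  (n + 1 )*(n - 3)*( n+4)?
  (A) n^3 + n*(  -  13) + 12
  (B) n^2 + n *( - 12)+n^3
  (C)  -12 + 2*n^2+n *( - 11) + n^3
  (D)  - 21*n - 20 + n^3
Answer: C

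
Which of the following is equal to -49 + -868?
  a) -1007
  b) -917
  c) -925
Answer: b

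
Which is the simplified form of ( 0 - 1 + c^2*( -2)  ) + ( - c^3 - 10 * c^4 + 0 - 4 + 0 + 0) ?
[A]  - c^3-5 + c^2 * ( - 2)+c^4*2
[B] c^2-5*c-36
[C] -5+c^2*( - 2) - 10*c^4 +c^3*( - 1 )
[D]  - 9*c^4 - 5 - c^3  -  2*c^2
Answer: C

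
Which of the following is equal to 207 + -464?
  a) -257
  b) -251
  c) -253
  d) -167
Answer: a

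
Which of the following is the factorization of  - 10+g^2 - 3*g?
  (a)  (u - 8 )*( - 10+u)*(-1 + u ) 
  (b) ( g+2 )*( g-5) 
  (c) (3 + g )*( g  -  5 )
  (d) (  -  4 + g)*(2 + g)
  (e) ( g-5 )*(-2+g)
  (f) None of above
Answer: b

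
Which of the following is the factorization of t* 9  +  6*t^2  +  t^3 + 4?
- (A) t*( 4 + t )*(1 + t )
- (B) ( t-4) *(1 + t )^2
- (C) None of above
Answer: C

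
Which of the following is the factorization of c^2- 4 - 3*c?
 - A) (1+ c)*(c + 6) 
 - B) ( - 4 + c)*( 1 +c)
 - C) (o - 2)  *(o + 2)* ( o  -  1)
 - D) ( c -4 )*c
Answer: B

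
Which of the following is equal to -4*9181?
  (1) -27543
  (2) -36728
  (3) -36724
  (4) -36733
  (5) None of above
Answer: 3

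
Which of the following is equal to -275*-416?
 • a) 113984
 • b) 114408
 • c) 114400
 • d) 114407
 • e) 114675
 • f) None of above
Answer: c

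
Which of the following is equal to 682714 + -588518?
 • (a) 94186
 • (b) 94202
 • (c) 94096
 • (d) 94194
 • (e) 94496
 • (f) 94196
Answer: f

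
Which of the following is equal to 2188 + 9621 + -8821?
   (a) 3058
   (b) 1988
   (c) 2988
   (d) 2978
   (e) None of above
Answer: c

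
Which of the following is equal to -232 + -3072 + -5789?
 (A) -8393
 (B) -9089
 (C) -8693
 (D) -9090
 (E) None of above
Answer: E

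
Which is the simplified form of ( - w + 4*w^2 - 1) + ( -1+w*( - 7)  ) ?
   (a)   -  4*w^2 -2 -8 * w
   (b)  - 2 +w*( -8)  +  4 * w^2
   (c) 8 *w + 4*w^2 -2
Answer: b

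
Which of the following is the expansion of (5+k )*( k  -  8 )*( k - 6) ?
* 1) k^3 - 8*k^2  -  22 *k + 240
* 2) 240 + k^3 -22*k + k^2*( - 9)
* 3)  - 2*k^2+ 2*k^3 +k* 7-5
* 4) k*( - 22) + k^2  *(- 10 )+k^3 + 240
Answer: 2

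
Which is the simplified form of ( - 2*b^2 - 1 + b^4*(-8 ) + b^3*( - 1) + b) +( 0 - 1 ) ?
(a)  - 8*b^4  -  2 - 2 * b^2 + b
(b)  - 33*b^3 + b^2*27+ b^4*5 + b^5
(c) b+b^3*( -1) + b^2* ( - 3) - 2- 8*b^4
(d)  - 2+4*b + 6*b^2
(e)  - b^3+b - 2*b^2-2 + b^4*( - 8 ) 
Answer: e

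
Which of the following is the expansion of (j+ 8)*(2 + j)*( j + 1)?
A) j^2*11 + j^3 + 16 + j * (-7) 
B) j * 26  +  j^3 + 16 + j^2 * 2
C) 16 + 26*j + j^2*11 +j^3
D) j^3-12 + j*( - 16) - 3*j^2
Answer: C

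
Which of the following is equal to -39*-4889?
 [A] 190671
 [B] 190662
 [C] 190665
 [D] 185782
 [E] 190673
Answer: A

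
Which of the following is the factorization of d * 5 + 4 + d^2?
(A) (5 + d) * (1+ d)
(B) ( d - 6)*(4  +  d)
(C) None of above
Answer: C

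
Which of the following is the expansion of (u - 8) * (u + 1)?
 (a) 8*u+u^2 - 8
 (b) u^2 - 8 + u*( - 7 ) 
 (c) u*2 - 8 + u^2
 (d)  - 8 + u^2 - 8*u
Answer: b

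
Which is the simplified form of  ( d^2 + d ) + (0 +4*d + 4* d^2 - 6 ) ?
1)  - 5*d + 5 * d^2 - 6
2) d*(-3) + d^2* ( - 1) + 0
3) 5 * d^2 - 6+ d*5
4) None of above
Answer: 3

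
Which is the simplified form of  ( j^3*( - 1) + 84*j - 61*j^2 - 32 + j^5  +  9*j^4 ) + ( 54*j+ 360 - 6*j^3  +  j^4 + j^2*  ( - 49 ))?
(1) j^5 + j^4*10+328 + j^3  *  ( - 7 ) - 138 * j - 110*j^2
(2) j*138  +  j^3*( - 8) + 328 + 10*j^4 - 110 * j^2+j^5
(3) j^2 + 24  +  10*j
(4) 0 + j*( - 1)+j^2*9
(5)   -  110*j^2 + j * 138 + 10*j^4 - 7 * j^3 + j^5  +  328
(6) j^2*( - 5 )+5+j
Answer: 5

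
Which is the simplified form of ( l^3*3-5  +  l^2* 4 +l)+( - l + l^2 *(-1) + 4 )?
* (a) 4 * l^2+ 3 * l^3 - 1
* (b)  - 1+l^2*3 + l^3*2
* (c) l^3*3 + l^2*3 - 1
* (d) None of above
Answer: c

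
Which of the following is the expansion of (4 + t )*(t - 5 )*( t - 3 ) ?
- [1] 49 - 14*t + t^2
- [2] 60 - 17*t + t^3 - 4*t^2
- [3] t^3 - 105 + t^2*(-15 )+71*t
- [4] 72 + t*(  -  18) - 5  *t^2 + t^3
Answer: 2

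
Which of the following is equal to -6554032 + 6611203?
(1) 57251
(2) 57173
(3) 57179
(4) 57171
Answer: 4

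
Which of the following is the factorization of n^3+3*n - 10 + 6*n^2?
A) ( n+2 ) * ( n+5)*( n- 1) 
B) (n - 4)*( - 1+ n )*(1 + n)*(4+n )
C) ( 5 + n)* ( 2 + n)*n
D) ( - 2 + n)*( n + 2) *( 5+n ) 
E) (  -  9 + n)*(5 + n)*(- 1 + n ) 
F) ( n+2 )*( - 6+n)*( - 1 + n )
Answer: A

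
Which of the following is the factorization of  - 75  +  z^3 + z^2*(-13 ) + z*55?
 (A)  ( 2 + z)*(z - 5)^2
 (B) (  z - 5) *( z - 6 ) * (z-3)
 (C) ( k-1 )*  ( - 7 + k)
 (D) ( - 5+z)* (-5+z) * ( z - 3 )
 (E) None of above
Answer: D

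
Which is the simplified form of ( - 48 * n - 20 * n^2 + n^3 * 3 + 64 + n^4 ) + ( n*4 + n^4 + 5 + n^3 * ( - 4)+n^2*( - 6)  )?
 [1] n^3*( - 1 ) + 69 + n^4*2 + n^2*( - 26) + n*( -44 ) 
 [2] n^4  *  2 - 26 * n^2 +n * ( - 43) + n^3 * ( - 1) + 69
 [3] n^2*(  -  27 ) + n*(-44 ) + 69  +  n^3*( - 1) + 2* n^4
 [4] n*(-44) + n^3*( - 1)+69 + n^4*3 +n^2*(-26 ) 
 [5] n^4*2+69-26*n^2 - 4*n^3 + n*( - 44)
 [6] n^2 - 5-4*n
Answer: 1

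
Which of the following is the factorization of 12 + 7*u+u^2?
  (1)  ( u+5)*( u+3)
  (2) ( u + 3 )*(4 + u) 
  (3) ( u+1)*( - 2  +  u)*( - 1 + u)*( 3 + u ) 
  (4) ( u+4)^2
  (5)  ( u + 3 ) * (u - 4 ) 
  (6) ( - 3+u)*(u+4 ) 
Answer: 2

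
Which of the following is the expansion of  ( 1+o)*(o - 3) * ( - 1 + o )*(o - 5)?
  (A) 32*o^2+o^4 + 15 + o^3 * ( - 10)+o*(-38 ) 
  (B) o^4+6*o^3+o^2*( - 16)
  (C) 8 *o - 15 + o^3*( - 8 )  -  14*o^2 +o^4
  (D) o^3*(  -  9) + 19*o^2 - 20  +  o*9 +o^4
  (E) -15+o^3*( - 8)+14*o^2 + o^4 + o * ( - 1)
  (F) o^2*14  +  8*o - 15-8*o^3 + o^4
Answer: F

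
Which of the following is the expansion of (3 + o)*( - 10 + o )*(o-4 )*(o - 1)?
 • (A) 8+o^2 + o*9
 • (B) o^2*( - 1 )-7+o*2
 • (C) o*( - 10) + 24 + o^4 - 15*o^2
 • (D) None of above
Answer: D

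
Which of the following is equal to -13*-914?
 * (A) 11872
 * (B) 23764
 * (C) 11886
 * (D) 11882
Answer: D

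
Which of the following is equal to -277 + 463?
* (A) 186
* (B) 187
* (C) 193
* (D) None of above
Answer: A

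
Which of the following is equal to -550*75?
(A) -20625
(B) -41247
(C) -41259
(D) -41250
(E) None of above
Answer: D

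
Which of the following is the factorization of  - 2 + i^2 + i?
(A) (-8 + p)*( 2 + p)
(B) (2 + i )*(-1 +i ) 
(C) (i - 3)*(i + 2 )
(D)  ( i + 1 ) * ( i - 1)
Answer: B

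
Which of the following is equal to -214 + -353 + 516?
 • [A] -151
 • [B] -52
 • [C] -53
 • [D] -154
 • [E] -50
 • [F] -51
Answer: F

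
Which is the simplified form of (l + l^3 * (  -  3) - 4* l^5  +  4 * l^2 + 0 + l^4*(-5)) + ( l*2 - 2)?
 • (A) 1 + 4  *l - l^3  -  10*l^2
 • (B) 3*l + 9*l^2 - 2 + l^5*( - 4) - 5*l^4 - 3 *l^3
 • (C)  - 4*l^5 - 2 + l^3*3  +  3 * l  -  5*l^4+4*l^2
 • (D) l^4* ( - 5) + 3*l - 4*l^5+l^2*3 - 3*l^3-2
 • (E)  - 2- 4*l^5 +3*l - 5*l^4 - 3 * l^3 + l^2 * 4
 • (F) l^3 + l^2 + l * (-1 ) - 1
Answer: E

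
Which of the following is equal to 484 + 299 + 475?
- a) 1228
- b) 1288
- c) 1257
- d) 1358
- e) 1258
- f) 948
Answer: e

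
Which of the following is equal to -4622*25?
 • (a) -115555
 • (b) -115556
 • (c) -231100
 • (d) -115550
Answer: d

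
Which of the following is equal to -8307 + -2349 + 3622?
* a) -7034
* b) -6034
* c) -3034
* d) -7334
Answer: a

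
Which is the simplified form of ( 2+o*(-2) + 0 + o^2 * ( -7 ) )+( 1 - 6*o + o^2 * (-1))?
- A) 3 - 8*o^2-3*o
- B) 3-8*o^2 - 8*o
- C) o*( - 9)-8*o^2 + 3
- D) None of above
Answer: B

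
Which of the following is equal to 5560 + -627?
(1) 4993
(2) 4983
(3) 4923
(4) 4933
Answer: 4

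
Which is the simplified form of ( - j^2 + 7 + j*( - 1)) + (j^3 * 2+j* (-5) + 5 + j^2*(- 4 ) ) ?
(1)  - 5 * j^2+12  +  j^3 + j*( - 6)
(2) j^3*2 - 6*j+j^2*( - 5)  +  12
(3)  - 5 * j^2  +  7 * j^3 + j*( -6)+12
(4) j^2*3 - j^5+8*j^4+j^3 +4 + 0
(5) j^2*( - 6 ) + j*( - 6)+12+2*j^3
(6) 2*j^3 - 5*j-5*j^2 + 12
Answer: 2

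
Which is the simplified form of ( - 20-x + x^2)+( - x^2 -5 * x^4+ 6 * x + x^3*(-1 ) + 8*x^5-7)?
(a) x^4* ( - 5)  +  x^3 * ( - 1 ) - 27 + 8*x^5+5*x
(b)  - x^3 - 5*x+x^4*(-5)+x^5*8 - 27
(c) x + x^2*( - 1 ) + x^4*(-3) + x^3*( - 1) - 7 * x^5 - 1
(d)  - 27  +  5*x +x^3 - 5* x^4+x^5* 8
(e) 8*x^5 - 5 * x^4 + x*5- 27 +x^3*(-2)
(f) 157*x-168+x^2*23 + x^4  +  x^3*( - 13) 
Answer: a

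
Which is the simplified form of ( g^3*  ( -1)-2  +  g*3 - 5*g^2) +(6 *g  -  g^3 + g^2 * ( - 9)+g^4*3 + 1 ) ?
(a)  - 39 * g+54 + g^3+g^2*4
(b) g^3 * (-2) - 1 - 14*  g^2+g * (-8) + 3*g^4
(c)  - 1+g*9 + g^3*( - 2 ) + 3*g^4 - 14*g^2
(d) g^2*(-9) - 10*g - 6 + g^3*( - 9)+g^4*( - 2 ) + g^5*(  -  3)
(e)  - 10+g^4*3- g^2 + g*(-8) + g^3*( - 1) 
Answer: c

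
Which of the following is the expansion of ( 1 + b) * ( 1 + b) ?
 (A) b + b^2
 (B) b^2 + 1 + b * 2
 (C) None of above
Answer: B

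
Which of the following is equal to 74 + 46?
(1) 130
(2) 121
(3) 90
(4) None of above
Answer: 4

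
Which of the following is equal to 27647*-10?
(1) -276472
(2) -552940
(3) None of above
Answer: 3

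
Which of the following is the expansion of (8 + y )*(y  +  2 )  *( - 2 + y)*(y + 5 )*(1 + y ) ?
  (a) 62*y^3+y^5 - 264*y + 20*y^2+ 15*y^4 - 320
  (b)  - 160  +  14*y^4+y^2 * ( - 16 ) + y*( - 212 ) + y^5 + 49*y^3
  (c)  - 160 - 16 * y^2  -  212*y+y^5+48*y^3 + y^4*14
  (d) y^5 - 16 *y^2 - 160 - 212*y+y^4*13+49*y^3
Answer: b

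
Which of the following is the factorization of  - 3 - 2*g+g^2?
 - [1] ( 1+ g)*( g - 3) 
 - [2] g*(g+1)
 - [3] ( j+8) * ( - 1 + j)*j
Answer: 1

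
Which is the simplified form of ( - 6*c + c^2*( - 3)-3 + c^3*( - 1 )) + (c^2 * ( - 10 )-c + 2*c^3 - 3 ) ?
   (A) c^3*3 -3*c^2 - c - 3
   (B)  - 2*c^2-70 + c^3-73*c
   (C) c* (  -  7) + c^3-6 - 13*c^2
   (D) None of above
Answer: C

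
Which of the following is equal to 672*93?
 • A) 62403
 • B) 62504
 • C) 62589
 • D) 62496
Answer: D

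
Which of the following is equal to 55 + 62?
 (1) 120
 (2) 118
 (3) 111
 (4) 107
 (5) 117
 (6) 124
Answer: 5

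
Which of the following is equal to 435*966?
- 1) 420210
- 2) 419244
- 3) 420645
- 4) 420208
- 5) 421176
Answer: 1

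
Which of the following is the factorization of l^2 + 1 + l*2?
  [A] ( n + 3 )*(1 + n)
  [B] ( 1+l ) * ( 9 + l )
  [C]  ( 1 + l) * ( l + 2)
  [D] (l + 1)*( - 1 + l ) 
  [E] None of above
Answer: E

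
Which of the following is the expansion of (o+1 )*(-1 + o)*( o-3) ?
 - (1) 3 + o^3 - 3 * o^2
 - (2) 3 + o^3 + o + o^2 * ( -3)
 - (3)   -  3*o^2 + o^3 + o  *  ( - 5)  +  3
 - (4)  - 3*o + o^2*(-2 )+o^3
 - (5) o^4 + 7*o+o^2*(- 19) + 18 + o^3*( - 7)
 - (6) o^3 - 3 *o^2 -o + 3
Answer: 6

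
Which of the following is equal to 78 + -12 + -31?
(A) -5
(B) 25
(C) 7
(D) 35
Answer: D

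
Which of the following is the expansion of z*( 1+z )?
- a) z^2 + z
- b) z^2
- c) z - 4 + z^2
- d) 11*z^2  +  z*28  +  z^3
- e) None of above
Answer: a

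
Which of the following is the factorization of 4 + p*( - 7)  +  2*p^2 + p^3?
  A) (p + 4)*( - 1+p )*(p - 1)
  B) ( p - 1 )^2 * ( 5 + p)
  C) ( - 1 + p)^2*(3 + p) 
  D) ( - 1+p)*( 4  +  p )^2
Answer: A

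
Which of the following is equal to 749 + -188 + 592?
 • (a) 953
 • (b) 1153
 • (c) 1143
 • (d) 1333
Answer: b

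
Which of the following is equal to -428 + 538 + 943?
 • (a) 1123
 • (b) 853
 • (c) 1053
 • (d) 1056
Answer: c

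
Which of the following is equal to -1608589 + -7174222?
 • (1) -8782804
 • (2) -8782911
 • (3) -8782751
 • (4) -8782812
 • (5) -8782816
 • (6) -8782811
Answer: 6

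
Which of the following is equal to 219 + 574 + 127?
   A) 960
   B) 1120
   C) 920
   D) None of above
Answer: C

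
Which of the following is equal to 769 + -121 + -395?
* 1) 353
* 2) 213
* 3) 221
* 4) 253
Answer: 4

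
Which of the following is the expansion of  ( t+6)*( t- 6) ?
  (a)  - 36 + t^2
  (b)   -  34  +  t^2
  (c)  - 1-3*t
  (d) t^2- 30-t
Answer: a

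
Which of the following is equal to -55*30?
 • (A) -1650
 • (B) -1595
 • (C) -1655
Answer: A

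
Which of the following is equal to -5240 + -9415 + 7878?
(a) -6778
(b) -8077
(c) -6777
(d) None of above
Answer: c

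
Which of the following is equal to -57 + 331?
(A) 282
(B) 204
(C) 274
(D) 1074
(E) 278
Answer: C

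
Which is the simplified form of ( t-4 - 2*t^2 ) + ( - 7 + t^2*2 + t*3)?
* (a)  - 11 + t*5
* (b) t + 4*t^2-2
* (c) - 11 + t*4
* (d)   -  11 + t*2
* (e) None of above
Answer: c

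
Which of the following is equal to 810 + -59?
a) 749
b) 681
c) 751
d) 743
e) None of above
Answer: c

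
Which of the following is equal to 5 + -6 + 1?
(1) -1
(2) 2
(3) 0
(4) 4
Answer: 3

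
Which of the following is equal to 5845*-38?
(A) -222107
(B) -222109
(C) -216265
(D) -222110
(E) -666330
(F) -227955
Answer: D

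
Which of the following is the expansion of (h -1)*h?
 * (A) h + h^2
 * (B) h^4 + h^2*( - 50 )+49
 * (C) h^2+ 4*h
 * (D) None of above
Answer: D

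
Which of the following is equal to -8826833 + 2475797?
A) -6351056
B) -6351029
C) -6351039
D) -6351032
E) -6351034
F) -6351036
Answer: F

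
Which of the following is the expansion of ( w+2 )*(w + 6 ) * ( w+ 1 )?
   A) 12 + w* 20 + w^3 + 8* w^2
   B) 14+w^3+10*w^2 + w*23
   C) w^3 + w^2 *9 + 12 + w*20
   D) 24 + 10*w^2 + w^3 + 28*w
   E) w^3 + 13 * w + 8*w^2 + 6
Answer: C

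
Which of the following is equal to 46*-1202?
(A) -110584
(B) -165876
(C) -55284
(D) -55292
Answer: D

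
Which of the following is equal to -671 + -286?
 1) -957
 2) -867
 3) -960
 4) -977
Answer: 1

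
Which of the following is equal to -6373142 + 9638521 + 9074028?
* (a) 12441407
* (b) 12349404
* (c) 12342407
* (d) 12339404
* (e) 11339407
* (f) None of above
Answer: f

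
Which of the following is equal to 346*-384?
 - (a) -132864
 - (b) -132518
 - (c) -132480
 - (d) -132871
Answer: a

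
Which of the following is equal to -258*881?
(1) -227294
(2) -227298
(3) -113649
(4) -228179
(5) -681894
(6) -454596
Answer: 2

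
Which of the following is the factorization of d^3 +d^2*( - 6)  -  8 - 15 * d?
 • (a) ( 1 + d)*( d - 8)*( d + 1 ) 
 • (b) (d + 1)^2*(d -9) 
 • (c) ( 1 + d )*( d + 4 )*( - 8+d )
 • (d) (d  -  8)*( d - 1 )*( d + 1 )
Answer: a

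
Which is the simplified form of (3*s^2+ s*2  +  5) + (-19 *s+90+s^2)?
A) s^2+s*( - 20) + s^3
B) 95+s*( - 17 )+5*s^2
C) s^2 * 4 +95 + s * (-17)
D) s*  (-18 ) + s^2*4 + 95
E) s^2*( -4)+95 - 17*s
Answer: C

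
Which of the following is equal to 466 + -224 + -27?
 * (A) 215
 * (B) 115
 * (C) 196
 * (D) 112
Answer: A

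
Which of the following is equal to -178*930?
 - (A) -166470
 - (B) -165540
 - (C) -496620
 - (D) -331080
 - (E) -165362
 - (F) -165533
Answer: B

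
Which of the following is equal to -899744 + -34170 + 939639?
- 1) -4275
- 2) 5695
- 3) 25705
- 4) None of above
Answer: 4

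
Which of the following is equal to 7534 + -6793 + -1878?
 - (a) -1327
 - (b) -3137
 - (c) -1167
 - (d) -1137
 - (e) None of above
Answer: d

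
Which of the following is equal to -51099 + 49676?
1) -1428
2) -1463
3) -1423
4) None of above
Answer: 3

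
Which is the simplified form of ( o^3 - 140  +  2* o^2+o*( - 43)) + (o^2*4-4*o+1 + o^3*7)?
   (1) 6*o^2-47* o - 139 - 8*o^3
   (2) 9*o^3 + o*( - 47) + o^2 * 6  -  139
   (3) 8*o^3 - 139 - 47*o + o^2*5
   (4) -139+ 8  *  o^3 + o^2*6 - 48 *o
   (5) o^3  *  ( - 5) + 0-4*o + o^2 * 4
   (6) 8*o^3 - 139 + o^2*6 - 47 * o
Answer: 6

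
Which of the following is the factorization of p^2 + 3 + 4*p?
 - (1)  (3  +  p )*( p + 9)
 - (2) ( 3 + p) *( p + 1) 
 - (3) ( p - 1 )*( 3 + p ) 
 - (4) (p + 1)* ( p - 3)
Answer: 2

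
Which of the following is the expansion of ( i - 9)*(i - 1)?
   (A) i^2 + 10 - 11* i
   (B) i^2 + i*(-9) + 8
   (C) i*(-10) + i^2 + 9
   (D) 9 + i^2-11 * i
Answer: C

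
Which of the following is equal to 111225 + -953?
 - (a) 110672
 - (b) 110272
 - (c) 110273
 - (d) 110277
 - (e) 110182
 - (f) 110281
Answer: b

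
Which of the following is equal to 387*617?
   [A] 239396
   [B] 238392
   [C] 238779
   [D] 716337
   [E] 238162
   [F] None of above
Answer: C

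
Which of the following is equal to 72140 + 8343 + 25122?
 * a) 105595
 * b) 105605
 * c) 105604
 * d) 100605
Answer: b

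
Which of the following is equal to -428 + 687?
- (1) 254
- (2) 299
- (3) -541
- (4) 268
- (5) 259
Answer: 5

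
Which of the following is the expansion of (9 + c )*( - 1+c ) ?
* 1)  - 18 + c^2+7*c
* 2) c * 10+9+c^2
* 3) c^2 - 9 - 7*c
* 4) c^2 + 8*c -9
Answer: 4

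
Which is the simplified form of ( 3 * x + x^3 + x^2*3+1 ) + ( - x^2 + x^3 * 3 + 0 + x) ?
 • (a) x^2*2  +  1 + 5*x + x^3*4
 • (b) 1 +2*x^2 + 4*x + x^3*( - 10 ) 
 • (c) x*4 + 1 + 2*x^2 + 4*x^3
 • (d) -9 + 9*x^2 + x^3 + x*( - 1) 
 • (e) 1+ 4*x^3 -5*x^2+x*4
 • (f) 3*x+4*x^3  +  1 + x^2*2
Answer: c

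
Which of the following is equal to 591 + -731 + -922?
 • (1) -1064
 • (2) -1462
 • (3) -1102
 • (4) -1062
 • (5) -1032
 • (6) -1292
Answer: 4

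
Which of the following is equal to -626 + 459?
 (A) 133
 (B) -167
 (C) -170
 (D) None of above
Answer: B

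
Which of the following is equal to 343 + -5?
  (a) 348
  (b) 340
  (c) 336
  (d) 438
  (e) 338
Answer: e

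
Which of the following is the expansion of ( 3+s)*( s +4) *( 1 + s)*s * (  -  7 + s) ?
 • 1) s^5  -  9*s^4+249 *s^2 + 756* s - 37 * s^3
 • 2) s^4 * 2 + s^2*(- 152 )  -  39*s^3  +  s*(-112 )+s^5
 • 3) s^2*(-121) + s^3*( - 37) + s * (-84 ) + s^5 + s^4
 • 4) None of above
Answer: 3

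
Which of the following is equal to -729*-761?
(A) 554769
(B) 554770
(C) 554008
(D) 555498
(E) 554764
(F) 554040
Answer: A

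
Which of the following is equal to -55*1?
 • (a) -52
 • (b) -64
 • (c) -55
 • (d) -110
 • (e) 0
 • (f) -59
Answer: c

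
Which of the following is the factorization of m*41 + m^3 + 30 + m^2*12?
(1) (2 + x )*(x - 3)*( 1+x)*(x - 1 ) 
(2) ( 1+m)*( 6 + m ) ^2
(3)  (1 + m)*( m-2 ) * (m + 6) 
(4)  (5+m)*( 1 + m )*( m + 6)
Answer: 4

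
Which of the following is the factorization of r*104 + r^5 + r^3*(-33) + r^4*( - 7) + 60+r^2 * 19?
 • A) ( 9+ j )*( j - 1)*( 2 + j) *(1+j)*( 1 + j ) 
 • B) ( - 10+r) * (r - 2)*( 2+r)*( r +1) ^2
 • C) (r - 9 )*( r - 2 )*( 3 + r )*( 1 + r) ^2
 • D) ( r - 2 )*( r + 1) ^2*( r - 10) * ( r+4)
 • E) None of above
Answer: E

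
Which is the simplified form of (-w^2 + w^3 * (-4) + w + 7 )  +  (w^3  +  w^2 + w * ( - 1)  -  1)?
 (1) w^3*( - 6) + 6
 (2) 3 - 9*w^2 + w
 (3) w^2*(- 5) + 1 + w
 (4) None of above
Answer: 4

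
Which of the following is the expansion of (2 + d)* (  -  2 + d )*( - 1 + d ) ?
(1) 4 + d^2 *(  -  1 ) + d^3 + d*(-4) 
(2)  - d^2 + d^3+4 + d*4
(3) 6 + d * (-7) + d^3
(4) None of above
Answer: 1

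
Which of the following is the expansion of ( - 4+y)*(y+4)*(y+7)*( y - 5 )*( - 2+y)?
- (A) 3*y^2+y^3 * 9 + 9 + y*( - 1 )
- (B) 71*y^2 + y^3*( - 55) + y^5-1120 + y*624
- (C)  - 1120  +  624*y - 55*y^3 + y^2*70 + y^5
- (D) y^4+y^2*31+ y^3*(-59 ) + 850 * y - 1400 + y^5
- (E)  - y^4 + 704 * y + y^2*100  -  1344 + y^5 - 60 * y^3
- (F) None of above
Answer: C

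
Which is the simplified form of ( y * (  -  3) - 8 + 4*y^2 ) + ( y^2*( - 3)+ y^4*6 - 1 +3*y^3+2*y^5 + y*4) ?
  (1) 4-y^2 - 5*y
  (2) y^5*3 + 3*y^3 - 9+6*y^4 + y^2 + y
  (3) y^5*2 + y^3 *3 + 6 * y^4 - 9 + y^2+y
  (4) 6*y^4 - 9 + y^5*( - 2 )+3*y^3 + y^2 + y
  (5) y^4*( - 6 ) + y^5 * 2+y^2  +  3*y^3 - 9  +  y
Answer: 3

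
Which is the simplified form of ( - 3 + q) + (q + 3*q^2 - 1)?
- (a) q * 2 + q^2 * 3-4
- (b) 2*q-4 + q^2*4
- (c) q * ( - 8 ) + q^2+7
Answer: a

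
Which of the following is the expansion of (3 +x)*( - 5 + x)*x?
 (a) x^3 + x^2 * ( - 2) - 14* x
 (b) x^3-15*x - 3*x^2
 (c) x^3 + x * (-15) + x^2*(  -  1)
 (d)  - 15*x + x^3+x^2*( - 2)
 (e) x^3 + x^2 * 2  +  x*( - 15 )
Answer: d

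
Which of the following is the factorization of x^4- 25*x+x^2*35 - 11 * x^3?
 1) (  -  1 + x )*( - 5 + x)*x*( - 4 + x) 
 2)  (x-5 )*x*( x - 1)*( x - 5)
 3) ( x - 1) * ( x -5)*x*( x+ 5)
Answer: 2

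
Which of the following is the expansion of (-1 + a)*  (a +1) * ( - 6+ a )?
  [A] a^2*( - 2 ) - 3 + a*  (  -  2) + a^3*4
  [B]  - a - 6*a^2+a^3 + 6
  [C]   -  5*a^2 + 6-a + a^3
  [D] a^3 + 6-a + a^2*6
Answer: B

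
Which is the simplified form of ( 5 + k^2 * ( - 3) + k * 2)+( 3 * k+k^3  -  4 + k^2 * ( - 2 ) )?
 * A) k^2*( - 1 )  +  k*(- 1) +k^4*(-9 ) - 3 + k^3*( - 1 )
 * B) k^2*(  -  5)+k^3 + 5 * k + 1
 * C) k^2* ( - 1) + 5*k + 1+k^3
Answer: B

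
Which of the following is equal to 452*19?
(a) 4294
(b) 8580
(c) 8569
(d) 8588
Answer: d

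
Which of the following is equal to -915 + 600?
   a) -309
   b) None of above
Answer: b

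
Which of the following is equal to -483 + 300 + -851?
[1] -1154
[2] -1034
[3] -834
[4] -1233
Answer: 2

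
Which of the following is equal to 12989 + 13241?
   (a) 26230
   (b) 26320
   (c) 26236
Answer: a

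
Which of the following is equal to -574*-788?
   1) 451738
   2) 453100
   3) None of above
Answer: 3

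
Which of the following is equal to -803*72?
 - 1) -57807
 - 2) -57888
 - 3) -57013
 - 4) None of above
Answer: 4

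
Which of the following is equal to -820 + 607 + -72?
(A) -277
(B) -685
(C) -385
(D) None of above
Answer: D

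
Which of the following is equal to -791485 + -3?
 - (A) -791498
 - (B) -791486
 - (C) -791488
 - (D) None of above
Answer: C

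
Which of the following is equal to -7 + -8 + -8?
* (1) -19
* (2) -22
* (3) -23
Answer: 3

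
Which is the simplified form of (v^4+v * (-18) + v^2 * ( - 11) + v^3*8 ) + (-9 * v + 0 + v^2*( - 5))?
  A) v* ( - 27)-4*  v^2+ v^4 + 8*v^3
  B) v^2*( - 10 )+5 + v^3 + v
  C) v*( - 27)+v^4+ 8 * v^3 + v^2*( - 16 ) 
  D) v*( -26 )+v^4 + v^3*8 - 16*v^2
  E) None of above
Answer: C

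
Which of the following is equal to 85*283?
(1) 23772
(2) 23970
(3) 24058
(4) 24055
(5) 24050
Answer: 4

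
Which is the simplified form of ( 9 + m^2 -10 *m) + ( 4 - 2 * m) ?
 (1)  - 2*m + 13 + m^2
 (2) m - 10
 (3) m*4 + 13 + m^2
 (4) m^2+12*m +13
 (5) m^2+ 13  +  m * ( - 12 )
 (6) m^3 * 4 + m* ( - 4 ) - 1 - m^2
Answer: 5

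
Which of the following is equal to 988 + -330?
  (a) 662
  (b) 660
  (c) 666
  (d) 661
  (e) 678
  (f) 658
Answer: f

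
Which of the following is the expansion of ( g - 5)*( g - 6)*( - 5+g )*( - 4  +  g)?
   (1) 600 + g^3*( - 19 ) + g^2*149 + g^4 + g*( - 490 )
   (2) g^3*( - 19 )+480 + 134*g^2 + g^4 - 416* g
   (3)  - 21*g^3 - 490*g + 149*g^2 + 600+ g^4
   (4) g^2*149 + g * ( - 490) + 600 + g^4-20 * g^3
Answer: 4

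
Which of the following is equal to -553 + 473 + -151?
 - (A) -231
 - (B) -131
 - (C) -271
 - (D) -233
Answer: A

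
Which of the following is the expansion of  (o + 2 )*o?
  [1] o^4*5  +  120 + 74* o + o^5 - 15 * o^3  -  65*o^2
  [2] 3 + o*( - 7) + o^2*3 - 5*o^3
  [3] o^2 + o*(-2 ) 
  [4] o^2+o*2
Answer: 4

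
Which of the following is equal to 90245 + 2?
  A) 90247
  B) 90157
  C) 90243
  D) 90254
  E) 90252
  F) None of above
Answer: A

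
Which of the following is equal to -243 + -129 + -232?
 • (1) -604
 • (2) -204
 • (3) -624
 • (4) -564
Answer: 1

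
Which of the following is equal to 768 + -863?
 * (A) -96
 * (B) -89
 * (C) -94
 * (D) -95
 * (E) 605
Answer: D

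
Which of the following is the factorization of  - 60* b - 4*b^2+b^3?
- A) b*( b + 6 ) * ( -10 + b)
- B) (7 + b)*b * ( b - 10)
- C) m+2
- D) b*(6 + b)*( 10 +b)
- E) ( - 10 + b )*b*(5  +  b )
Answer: A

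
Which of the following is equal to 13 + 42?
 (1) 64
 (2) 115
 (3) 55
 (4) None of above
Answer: 3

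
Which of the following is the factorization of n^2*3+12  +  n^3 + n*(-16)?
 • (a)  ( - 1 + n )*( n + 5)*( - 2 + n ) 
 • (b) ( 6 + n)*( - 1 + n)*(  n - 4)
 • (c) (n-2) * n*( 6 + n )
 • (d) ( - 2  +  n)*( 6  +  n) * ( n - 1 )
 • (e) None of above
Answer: d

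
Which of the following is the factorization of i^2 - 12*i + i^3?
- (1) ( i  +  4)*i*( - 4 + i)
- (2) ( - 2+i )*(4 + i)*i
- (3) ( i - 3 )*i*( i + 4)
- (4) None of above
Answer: 3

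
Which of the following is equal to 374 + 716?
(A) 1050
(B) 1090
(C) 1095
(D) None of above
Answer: B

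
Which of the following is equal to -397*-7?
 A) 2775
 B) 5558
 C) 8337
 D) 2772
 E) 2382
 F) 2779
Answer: F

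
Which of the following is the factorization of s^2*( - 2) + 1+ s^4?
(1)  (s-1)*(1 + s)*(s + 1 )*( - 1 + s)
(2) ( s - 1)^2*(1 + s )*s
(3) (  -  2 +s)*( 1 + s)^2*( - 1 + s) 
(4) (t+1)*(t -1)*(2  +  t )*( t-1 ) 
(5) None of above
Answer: 1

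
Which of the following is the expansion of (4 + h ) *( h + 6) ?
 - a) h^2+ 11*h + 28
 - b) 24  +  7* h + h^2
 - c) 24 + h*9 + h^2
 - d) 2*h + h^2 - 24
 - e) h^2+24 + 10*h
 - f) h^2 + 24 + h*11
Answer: e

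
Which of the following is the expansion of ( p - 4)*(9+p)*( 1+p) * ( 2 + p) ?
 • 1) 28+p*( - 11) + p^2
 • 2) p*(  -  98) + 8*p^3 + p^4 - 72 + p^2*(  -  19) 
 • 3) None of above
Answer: 2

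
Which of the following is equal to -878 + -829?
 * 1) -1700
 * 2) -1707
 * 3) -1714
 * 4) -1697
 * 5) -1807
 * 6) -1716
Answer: 2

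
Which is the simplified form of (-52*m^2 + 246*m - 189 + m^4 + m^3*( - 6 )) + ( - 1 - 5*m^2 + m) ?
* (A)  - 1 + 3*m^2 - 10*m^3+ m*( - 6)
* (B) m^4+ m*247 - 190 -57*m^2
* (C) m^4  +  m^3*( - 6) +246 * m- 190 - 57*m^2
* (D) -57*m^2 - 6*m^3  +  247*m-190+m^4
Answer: D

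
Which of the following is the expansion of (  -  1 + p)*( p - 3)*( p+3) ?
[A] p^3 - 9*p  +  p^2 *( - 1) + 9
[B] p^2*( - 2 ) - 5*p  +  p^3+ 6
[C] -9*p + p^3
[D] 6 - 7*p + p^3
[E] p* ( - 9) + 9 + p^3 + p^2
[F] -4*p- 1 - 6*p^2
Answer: A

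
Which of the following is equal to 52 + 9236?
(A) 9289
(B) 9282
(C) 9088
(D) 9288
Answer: D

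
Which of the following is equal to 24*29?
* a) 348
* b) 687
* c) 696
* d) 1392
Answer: c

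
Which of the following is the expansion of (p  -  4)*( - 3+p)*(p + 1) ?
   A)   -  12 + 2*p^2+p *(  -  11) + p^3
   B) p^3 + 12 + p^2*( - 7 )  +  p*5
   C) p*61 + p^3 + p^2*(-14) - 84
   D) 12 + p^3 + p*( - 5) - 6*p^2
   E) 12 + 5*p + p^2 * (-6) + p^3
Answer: E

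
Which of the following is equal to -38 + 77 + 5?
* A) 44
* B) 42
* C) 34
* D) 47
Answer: A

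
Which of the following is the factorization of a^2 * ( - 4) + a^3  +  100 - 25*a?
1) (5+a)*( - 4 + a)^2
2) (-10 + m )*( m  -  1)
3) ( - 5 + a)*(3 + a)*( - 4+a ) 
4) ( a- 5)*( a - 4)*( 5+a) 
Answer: 4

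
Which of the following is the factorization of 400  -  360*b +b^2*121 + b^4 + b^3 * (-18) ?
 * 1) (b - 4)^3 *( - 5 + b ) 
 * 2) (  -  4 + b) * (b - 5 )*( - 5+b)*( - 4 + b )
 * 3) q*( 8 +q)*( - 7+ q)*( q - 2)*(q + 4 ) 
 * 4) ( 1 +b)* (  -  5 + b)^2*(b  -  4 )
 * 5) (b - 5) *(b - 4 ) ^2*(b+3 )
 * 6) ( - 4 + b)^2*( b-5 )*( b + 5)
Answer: 2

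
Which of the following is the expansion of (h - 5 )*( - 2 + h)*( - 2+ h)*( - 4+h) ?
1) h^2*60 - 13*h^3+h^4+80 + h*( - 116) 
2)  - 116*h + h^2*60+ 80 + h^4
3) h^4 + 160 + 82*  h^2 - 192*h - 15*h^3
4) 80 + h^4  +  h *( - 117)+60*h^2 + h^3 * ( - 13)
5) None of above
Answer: 1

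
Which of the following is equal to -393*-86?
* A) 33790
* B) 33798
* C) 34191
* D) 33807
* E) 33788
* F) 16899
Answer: B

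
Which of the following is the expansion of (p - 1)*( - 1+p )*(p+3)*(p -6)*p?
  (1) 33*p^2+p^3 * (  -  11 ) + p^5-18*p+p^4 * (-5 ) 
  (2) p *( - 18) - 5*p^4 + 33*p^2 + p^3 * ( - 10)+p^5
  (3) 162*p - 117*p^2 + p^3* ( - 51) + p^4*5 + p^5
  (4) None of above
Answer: 1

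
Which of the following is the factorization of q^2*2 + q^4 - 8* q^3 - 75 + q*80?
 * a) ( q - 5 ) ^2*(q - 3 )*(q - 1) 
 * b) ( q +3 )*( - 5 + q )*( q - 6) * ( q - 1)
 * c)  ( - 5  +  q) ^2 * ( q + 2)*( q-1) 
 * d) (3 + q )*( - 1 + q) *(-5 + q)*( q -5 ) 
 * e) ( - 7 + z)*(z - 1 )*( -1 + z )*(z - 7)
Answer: d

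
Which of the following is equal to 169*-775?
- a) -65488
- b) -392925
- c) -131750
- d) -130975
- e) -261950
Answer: d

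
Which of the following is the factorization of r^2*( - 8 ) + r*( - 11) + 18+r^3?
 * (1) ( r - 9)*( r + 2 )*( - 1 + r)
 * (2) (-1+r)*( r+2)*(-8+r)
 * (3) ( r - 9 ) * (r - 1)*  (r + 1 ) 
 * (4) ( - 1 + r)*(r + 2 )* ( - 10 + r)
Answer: 1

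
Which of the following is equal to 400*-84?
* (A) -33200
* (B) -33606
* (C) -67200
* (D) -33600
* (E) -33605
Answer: D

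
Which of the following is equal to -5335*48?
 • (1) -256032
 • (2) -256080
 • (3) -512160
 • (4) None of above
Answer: 2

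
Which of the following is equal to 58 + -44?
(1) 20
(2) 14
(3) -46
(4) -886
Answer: 2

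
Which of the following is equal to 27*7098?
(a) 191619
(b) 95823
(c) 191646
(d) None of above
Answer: c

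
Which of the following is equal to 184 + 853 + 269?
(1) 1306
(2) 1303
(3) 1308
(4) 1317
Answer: 1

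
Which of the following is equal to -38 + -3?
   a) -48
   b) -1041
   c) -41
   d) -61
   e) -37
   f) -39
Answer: c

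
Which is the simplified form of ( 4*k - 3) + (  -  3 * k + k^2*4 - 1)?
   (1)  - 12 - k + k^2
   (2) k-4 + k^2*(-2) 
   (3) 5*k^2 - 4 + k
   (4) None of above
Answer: 4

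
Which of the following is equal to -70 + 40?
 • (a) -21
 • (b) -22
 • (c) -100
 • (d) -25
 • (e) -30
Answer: e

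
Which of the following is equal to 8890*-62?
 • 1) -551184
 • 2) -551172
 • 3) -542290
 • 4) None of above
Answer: 4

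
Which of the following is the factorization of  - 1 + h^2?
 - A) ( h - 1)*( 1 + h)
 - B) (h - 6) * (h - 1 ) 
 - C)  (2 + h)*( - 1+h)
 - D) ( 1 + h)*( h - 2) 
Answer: A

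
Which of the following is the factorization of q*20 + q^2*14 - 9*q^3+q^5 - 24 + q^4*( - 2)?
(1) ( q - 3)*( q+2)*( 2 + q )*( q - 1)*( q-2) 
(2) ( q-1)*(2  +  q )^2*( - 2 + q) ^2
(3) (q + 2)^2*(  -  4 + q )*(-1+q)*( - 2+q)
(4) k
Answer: 1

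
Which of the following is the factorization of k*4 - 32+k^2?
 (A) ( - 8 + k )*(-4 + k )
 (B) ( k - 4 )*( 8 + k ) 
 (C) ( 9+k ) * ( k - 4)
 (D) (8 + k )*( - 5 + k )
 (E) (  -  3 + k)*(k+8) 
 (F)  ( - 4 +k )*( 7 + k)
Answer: B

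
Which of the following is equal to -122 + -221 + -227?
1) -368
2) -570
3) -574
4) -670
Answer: 2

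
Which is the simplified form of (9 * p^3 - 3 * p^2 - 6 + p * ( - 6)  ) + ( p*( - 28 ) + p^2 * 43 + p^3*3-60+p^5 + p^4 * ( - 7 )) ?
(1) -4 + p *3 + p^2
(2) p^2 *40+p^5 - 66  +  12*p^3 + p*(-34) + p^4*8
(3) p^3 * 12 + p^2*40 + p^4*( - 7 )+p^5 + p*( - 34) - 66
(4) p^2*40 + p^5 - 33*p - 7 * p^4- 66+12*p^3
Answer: 3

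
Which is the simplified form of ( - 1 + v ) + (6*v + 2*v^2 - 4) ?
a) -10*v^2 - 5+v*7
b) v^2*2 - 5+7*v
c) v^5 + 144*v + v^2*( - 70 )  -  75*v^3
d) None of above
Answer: b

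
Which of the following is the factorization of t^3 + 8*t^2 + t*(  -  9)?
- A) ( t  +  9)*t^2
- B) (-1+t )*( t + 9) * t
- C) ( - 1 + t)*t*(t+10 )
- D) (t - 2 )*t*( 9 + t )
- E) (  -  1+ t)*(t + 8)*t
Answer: B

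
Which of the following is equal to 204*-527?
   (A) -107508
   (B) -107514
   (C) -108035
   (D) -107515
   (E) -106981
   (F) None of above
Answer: A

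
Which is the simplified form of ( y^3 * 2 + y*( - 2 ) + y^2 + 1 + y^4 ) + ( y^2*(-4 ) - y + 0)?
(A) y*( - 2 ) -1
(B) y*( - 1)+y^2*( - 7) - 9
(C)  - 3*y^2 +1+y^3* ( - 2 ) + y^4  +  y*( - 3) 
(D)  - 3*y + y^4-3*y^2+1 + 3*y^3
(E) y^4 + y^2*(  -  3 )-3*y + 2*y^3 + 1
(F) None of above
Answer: E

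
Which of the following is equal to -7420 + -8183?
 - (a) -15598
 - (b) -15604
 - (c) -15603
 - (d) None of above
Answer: c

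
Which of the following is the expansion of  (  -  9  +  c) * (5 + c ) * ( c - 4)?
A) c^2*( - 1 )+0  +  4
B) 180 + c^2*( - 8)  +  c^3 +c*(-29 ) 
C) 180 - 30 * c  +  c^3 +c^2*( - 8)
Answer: B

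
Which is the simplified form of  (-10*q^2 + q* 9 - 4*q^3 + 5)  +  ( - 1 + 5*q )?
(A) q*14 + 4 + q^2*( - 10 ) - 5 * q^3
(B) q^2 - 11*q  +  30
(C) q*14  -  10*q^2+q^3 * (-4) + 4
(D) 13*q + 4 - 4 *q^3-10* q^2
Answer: C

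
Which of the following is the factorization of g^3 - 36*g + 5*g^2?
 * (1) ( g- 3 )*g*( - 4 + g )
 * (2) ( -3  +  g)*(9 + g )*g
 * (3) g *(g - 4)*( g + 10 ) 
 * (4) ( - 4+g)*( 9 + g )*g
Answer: 4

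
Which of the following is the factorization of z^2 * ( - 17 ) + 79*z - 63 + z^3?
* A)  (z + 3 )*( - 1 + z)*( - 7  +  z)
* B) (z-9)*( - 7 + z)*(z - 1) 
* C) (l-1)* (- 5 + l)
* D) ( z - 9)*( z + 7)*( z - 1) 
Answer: B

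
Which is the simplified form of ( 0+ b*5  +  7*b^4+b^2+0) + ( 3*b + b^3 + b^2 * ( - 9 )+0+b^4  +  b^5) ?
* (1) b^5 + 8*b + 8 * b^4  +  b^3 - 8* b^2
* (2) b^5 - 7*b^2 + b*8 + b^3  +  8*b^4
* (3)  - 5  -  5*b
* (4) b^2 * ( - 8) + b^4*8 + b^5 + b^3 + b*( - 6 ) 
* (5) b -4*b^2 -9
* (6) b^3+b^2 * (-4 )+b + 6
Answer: 1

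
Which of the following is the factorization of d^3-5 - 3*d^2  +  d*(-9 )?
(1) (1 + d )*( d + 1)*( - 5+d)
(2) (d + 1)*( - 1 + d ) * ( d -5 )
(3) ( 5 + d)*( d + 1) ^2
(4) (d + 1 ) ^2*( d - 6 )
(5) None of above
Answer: 1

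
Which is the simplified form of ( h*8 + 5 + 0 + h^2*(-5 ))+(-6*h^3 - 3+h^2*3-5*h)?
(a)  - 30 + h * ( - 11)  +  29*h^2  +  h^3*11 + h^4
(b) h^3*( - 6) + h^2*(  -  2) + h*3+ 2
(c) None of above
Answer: b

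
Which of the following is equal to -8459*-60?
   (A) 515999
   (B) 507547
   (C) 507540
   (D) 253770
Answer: C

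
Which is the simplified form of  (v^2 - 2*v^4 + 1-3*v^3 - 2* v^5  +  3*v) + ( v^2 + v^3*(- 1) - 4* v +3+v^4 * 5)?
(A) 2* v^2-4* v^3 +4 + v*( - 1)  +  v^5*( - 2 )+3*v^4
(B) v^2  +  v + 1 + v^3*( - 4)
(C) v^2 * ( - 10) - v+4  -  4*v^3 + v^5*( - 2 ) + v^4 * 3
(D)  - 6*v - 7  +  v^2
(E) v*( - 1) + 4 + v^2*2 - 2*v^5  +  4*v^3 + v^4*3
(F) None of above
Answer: A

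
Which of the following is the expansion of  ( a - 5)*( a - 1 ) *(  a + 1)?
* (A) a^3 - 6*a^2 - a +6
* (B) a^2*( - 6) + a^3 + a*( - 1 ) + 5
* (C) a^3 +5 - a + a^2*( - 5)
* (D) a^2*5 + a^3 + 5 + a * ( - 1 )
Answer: C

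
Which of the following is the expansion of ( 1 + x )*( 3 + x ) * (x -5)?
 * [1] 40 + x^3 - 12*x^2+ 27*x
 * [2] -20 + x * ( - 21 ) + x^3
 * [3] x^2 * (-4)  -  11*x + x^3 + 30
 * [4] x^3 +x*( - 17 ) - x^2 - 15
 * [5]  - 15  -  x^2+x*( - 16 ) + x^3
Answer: 4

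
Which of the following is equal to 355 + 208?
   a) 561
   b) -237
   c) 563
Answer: c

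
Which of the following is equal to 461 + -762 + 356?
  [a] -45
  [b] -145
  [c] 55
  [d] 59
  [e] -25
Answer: c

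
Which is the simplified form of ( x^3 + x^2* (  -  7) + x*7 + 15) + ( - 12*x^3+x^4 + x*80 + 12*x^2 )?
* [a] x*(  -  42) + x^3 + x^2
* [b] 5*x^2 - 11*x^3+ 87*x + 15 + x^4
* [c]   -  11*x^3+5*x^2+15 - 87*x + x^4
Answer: b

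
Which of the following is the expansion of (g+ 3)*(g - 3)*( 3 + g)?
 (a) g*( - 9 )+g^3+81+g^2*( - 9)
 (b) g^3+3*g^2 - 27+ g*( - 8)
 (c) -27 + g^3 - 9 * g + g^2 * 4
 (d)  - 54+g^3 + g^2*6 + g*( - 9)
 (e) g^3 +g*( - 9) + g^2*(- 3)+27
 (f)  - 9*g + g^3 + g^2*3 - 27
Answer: f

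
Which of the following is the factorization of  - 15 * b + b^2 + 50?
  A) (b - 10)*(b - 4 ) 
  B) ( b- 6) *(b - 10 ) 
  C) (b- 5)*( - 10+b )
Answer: C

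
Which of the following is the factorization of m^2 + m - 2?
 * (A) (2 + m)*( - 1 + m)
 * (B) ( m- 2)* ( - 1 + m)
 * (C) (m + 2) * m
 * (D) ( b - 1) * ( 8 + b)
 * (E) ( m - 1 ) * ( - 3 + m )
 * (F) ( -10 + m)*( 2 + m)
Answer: A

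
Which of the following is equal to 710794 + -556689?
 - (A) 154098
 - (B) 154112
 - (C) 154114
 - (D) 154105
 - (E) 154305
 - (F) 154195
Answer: D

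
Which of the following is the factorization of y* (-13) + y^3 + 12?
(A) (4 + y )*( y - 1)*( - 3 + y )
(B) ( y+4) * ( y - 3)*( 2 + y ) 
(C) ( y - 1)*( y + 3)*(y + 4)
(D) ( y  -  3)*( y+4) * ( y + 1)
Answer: A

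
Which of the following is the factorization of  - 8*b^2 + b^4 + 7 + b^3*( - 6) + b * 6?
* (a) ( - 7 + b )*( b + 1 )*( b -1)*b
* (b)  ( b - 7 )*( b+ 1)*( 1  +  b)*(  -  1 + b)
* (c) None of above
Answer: b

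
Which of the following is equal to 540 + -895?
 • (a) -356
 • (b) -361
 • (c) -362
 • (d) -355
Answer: d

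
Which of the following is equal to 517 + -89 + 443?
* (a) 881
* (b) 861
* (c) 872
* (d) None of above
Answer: d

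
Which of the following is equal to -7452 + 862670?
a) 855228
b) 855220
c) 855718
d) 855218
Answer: d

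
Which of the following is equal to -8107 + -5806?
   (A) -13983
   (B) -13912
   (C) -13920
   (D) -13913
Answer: D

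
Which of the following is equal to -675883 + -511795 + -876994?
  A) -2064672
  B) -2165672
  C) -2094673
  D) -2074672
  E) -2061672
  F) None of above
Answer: A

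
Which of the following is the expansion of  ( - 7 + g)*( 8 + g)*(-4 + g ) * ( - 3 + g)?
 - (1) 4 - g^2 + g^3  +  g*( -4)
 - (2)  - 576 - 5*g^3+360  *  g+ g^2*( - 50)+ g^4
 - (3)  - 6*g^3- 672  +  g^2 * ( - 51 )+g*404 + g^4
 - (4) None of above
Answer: 3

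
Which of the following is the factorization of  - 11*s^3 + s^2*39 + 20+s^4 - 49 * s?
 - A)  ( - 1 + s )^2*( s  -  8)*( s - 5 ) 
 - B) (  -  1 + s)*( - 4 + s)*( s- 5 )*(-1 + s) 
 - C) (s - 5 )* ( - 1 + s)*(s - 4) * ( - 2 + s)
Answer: B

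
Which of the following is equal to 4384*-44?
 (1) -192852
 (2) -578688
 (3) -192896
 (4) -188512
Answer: 3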